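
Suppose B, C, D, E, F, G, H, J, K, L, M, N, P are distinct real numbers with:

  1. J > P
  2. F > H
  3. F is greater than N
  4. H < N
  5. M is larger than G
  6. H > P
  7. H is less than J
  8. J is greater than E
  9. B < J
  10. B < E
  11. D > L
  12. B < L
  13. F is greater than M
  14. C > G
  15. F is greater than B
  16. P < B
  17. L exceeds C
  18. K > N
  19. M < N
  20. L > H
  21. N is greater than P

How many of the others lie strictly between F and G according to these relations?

2

The relations place G below F. An element lies strictly between them when it is forced above G and also forced below F.
Above G: {C, M, L, N, K, D}. Below F: {M, P, B, H, N}.
Intersection: {M, N} — 2.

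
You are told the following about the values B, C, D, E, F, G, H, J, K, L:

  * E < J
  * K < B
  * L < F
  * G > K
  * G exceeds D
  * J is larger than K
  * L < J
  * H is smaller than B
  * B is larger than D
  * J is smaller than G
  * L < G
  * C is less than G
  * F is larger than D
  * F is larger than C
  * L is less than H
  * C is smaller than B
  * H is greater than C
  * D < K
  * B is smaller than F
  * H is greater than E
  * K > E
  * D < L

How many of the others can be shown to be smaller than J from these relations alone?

From J the given relations immediately reach E, L, K.
From those, D — 4 in total.
No other element is forced below J by the given relations, so the count is 4.

4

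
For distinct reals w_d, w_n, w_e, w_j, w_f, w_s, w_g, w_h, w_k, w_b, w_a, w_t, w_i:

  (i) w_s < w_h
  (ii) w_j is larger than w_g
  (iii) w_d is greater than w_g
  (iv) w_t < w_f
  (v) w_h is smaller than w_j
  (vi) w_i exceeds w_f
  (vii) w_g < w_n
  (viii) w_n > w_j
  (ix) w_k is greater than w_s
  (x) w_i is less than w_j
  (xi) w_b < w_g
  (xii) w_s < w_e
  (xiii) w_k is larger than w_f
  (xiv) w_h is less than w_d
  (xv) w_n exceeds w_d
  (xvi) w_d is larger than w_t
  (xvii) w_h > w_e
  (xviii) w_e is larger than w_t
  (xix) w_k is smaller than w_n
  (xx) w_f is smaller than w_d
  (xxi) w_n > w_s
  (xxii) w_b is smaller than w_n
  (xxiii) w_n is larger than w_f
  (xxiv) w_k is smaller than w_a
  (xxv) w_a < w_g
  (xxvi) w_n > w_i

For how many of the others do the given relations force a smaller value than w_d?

9

The elements the relations force below w_d are w_t, w_s, w_f, w_k, w_e, w_b, w_h, w_a, w_g — no chain reaches any other.
That is 9.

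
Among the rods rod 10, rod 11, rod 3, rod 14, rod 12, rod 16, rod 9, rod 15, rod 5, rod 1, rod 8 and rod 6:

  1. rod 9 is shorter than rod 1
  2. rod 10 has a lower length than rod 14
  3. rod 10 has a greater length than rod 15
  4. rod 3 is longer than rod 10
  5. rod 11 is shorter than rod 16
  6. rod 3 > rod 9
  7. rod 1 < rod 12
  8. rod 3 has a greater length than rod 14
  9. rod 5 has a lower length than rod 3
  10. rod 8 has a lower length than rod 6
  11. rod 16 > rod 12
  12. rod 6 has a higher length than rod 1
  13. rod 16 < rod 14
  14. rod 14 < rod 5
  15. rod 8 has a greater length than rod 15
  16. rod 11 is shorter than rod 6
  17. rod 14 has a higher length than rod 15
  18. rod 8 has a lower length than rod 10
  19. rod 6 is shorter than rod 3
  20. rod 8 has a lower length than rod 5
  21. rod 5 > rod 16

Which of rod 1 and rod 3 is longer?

rod 3

rod 1 < rod 12 and rod 12 < rod 16 give rod 1 < rod 16.
Then rod 16 < rod 14 extends the chain to rod 14.
Then rod 14 < rod 5 extends the chain to rod 5.
With rod 5 < rod 3: rod 1 < rod 12 < rod 16 < rod 14 < rod 5 < rod 3.
So rod 1 < rod 3; rod 3 is the longer of the two.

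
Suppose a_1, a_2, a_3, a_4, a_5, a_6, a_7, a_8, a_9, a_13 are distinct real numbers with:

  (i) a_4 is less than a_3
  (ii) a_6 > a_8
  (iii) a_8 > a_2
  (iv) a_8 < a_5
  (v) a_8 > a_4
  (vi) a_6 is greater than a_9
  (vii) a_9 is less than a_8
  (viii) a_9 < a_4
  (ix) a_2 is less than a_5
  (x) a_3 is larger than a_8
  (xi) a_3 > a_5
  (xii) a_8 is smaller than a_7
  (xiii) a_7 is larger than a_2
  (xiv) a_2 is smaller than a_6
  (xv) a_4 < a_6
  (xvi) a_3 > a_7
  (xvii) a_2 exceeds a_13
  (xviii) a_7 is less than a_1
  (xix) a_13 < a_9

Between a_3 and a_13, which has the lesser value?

a_13

a_13 < a_9 and a_9 < a_4 give a_13 < a_4.
With a_4 < a_8: a_13 < a_9 < a_4 < a_8.
Then a_8 < a_5 extends the chain to a_5.
With a_5 < a_3: a_13 < a_9 < a_4 < a_8 < a_5 < a_3.
So a_13 < a_3; a_13 is the smaller of the two.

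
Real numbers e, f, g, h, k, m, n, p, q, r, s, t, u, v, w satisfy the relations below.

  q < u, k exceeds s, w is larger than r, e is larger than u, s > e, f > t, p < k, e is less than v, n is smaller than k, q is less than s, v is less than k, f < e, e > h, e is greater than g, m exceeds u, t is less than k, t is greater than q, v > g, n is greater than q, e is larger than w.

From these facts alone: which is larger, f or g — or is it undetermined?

Following every chain through g: above g we get e, s, v, k.
f is not reached, and no chain runs the other way from f to g.
So the given relations leave the order of g and f undetermined.

undetermined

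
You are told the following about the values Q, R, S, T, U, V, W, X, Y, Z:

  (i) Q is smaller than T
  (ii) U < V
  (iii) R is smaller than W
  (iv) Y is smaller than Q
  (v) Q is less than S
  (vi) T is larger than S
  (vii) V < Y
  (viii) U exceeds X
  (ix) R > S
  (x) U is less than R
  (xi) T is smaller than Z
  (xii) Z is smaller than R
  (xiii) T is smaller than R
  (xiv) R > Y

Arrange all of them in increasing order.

The consecutive links are each given: X < U; U < V; V < Y; Y < Q; Q < S; S < T; T < Z; Z < R; R < W.

X < U < V < Y < Q < S < T < Z < R < W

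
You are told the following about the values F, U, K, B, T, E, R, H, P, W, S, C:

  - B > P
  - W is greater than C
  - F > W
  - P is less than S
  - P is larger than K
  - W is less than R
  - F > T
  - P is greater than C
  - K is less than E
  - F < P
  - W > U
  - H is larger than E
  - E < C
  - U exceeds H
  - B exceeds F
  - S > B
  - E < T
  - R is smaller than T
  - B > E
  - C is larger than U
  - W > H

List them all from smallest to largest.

Nothing is placed below K, so it is least; from there K < E; E < H; H < U; U < C; C < W; W < R; R < T; T < F; F < P; P < B; B < S, each given directly.

K < E < H < U < C < W < R < T < F < P < B < S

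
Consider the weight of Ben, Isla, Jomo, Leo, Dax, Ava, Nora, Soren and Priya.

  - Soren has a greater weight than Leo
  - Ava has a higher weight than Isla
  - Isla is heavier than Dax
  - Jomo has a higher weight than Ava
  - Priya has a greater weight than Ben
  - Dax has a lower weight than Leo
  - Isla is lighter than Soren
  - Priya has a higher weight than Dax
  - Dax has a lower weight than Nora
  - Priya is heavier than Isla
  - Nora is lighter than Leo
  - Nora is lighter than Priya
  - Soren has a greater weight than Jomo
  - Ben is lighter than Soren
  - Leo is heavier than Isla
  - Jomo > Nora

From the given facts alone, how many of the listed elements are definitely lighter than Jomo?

The elements the relations force below Jomo are Dax, Isla, Nora, Ava — no chain reaches any other.
That is 4.

4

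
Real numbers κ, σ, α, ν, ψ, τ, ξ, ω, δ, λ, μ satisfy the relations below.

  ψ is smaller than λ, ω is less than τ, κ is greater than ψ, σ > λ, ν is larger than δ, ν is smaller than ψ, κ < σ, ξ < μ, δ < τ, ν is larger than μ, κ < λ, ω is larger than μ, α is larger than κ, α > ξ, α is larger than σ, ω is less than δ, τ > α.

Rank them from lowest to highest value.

The consecutive links are each given: ξ < μ; μ < ω; ω < δ; δ < ν; ν < ψ; ψ < κ; κ < λ; λ < σ; σ < α; α < τ.

ξ < μ < ω < δ < ν < ψ < κ < λ < σ < α < τ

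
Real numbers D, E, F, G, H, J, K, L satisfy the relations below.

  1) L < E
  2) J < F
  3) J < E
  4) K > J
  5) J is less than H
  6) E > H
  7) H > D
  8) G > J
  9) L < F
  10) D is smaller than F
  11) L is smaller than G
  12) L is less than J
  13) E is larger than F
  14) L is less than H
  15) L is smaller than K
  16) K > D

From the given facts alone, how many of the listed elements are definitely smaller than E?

From E the given relations immediately reach L, J, F, H.
From those, D — 5 in total.
Nothing else is reachable below E; 5 in all.

5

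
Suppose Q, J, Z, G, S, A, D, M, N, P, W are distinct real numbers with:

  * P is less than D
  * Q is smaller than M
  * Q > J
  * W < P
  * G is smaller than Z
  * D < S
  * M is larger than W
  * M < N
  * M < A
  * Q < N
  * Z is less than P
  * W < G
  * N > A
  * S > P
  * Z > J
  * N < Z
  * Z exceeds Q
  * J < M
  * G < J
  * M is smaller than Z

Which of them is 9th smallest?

Piecing the relations together gives one ordering: W < G < J < Q < M < A < N < Z < P < D < S.
The 9th smallest is P.

P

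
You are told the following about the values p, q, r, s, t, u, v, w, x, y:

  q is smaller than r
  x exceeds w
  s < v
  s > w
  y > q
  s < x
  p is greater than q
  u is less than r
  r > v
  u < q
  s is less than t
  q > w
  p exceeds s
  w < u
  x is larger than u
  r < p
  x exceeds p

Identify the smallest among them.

w

Chaining upward from w: directly above it, s, u, q, x; then v, r, p, y, t.
That covers every other element, and nothing is given below w, so w is the smallest.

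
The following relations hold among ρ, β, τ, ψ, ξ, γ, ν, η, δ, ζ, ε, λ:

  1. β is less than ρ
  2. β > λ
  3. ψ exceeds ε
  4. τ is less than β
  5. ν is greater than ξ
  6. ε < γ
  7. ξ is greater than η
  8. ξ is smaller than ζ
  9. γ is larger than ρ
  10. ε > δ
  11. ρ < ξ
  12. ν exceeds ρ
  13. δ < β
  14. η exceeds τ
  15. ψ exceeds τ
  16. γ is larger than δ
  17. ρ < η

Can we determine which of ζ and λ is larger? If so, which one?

ζ

λ < β and β < ρ give λ < ρ.
With ρ < η: λ < β < ρ < η.
Then η < ξ extends the chain to ξ.
Then ξ < ζ extends the chain to ζ.
So ζ is larger.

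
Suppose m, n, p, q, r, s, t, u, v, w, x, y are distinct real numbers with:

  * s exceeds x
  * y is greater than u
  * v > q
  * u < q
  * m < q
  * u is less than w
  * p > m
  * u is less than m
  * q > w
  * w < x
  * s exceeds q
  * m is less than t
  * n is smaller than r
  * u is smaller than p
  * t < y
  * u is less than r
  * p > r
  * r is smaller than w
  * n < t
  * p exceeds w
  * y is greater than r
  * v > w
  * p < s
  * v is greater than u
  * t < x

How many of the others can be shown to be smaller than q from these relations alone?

5

Directly below q: u, w, m.
One step further: r (4 so far).
One step further: n (5 so far).
Nothing else is reachable below q; 5 in all.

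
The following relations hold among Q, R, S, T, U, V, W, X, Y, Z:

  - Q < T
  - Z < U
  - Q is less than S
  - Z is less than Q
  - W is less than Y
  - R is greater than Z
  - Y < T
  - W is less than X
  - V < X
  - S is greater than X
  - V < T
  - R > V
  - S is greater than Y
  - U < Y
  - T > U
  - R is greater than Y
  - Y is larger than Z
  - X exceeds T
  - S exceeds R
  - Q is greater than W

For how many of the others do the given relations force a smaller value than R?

5

The elements the relations force below R are Z, W, U, V, Y — no chain reaches any other.
That is 5.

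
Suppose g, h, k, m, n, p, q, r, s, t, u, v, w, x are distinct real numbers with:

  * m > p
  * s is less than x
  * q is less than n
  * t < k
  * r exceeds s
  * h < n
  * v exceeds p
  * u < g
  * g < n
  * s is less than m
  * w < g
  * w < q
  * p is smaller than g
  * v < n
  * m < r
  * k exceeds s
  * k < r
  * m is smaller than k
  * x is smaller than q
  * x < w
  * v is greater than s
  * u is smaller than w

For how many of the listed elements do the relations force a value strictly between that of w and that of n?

2

Chaining upward from w reaches: g, q.
Chaining downward from n reaches: p, s, u, x, h, g, v, q.
Strictly between w and n are those in both lists: g, q — 2 elements.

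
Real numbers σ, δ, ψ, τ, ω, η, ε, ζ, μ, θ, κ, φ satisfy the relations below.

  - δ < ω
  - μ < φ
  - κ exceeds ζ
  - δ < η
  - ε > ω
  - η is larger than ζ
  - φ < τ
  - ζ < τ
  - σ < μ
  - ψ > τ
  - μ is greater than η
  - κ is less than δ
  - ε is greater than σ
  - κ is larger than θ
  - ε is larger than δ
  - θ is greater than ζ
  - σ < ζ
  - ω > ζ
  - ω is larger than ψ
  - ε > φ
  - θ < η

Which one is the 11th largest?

The consecutive relations fix a unique order: σ < ζ < θ < κ < δ < η < μ < φ < τ < ψ < ω < ε.
Counting 11 from the largest end gives ζ.

ζ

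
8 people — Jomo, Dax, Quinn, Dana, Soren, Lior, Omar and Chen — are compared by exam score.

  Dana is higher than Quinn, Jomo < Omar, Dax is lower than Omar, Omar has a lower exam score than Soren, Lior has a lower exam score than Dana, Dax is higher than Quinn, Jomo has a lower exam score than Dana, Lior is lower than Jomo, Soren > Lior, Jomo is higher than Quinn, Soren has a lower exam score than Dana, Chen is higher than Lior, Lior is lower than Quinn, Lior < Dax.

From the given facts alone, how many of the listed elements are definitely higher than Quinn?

Directly above Quinn: Jomo, Dax, Dana.
One step further: Omar (4 so far).
One step further: Soren (5 so far).
No other element is forced above Quinn by the given relations, so the count is 5.

5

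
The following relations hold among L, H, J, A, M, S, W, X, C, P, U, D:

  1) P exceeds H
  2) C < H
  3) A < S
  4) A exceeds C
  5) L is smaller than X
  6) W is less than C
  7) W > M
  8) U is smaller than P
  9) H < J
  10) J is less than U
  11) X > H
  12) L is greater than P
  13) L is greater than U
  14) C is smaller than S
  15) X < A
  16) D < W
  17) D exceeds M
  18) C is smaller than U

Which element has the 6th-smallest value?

Piecing the relations together gives one ordering: M < D < W < C < H < J < U < P < L < X < A < S.
Counting 6 from the smallest end gives J.

J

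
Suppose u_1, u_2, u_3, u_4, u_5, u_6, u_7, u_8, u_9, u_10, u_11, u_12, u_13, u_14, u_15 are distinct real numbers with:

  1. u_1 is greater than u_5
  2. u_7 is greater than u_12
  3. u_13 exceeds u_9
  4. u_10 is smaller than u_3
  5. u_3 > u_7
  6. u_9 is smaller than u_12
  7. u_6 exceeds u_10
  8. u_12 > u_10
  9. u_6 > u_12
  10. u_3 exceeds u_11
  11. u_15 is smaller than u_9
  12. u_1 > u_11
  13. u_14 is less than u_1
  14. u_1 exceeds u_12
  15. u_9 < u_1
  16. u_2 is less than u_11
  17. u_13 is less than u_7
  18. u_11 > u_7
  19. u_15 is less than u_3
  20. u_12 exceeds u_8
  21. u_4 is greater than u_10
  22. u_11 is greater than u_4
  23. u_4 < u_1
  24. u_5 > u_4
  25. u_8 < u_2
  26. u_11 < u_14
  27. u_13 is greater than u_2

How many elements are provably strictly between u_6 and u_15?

Chaining upward from u_15 reaches: u_9, u_12, u_13, u_7, u_11, u_3, u_14, u_1.
Chaining downward from u_6 reaches: u_10, u_8, u_9, u_12.
Strictly between u_15 and u_6 are those in both lists: u_9, u_12 — 2 elements.

2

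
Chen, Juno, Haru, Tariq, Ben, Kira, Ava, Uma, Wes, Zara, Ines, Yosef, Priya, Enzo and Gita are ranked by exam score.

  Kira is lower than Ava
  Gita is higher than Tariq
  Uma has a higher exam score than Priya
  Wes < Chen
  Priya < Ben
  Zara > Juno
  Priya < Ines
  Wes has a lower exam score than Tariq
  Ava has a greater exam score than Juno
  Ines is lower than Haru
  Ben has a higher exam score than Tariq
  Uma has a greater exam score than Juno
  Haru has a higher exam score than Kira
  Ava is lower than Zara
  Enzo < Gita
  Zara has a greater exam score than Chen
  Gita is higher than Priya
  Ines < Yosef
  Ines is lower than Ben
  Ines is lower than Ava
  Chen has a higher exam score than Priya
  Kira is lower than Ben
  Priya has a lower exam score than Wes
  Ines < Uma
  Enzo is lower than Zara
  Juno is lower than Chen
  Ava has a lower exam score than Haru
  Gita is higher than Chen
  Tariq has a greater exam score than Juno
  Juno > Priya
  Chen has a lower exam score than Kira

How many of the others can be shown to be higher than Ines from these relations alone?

The elements the relations force above Ines are Yosef, Ava, Ben, Uma, Haru, Zara — no chain reaches any other.
That is 6.

6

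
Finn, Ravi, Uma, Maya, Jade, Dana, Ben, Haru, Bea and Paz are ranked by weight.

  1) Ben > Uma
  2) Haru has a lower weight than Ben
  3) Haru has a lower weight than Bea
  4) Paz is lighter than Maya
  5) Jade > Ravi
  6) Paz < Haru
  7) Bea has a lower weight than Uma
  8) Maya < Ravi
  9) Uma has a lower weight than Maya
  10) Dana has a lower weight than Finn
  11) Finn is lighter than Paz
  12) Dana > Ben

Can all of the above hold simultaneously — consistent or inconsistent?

Chaining the given relations yields Haru < Bea < Uma < Ben < Dana < Finn < Paz, so Haru < Paz. But one relation states Paz < Haru. These cannot both hold.

inconsistent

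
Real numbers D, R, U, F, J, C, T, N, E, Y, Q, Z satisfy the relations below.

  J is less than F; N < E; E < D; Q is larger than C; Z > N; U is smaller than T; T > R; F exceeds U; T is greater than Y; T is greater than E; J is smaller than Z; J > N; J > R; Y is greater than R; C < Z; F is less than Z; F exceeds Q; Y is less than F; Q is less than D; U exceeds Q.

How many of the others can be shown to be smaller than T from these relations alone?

7

The elements the relations force below T are C, N, Q, R, U, Y, E — no chain reaches any other.
That is 7.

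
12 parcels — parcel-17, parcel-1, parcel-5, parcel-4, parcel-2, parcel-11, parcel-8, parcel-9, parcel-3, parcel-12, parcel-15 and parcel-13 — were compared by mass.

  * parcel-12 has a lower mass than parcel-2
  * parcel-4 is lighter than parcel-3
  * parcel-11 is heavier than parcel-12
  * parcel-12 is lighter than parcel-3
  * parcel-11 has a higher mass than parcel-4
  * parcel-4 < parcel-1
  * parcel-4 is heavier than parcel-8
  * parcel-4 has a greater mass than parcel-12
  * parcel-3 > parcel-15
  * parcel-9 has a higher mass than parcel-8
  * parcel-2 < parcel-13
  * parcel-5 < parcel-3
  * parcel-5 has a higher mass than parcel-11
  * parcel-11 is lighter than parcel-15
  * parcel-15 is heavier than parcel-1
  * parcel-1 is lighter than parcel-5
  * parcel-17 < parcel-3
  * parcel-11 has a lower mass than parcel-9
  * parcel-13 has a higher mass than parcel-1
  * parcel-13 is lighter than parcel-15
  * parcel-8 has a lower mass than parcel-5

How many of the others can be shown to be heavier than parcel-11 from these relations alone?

The elements the relations force above parcel-11 are parcel-5, parcel-15, parcel-3, parcel-9 — no chain reaches any other.
That is 4.

4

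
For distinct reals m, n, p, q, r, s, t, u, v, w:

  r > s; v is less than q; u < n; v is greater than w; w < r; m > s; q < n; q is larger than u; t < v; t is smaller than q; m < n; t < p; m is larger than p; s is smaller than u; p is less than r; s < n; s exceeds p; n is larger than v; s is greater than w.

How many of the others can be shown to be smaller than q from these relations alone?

6

The elements the relations force below q are w, t, p, s, v, u — no chain reaches any other.
That is 6.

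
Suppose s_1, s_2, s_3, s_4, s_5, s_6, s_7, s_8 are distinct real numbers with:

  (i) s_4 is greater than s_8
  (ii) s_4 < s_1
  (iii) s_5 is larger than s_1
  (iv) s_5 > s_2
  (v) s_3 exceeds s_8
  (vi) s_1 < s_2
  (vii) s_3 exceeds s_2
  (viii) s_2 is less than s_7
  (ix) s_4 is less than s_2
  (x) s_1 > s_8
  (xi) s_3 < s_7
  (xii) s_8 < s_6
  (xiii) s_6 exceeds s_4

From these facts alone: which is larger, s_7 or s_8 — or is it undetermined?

Chaining the given relations: s_8 < s_4 < s_1 < s_2 < s_3 < s_7.
So s_7 is larger.

s_7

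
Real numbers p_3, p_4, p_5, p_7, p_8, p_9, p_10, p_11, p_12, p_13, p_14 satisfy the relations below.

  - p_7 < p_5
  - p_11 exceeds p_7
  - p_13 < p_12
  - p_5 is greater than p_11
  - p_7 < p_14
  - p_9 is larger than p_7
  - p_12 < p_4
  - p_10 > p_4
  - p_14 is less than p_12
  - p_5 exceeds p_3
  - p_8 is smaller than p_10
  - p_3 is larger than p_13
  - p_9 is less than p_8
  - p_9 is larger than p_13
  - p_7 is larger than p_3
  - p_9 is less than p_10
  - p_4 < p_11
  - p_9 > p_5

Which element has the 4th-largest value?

p_5

The consecutive relations fix a unique order: p_13 < p_3 < p_7 < p_14 < p_12 < p_4 < p_11 < p_5 < p_9 < p_8 < p_10.
Counting 4 from the largest end gives p_5.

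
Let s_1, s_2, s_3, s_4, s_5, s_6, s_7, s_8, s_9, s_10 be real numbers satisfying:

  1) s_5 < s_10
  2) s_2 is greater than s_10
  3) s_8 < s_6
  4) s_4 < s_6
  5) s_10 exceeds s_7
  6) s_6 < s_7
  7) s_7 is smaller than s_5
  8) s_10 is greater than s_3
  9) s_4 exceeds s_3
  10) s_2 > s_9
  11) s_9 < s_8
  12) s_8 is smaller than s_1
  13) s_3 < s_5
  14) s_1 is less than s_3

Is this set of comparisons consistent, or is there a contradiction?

consistent

Every relation is compatible with s_9 < s_8 < s_1 < s_3 < s_4 < s_6 < s_7 < s_5 < s_10 < s_2; the set is consistent.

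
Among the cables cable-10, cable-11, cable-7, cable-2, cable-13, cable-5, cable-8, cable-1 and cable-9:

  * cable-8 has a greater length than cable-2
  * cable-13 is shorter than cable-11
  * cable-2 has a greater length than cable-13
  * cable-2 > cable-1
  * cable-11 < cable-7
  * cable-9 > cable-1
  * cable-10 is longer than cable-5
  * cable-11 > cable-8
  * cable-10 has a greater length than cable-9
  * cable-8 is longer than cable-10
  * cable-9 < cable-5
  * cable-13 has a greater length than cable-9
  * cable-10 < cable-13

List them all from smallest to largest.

cable-1 < cable-9 < cable-5 < cable-10 < cable-13 < cable-2 < cable-8 < cable-11 < cable-7

Nothing is placed below cable-1, so it is least; from there cable-1 < cable-9; cable-9 < cable-5; cable-5 < cable-10; cable-10 < cable-13; cable-13 < cable-2; cable-2 < cable-8; cable-8 < cable-11; cable-11 < cable-7, each given directly.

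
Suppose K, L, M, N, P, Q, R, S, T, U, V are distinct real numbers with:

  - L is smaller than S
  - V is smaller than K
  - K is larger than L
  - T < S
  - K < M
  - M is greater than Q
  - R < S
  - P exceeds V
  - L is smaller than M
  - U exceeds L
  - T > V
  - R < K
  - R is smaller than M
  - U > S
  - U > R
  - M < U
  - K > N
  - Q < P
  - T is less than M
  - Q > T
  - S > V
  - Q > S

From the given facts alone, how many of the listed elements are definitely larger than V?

7

Directly above V: T, S, P, K.
One step further: Q, M, U (7 so far).
No other element is forced above V by the given relations, so the count is 7.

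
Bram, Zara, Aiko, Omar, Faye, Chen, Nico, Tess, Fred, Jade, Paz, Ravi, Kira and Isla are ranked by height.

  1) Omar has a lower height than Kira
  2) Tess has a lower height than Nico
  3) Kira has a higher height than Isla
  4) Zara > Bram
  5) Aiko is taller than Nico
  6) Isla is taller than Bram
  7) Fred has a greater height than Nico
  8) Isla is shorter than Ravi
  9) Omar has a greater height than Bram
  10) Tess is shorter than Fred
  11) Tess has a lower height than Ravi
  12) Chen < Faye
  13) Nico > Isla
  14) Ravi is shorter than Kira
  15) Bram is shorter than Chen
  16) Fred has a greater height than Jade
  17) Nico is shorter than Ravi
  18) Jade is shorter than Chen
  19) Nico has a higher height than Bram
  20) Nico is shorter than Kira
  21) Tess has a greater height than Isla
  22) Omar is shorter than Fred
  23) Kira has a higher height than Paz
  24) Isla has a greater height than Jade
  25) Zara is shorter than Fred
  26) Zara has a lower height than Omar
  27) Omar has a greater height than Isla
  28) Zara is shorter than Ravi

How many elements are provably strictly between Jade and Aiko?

Chaining upward from Jade reaches: Isla, Tess, Nico, Ravi, Chen, Omar, Fred, Kira, Faye.
Chaining downward from Aiko reaches: Bram, Isla, Tess, Nico.
Strictly between Jade and Aiko are those in both lists: Isla, Tess, Nico — 3 elements.

3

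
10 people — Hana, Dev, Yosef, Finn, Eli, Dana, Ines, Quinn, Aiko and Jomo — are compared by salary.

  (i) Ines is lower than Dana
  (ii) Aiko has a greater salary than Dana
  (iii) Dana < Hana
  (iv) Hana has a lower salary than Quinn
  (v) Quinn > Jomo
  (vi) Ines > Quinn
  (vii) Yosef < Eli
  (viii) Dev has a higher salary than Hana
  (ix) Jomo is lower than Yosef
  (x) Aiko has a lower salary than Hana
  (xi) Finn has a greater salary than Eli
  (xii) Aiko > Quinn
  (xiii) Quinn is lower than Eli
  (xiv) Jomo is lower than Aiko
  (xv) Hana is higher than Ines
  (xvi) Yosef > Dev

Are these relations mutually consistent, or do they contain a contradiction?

Chaining the given relations yields Quinn < Ines < Dana < Aiko < Hana, so Quinn < Hana. But one relation states Hana < Quinn. These cannot both hold.

inconsistent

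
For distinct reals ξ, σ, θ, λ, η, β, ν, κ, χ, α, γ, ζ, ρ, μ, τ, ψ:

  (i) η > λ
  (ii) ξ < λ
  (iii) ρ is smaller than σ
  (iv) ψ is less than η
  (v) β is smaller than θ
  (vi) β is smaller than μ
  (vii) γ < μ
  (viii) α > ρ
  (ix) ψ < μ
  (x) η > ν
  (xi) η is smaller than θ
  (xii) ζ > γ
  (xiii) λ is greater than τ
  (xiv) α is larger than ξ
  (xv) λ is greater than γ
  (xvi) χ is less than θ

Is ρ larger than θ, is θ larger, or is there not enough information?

undetermined

Following every chain through ρ: above ρ we get α, σ.
θ is not reached, and no chain runs the other way from θ to ρ.
So the given relations leave the order of ρ and θ undetermined.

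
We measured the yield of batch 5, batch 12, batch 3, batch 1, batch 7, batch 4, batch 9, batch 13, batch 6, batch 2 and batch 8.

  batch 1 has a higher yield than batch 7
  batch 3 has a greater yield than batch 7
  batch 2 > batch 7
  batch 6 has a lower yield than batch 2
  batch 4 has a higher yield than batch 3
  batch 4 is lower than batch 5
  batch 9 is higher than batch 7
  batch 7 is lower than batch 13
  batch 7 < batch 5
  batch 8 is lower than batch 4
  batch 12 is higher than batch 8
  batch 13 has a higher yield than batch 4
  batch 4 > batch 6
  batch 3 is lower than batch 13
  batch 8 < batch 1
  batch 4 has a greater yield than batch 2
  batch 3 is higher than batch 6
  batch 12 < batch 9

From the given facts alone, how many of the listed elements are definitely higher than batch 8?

From batch 8 the given relations immediately reach batch 12, batch 4, batch 1.
From those, batch 5, batch 13, batch 9 — 6 in total.
No other element is forced above batch 8 by the given relations, so the count is 6.

6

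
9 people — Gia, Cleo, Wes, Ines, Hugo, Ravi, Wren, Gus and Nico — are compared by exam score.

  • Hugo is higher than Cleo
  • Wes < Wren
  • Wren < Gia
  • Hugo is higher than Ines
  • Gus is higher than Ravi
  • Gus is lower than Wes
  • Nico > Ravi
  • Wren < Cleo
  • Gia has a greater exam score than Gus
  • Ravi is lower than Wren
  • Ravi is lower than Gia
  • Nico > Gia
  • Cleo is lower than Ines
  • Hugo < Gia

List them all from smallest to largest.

Ravi < Gus < Wes < Wren < Cleo < Ines < Hugo < Gia < Nico

The consecutive links are each given: Ravi < Gus; Gus < Wes; Wes < Wren; Wren < Cleo; Cleo < Ines; Ines < Hugo; Hugo < Gia; Gia < Nico.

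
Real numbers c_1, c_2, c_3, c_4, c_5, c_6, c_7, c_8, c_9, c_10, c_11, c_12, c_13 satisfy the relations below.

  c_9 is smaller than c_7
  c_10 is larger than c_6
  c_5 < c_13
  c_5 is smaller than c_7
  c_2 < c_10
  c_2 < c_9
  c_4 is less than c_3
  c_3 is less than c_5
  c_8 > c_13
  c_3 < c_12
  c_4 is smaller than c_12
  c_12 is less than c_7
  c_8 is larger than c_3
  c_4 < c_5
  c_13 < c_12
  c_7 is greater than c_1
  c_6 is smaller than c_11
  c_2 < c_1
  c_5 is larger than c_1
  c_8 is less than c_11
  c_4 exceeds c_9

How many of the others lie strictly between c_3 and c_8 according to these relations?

Chaining upward from c_3 reaches: c_5, c_13, c_12, c_7, c_11.
Chaining downward from c_8 reaches: c_2, c_9, c_4, c_1, c_5, c_13.
Strictly between c_3 and c_8 are those in both lists: c_5, c_13 — 2 elements.

2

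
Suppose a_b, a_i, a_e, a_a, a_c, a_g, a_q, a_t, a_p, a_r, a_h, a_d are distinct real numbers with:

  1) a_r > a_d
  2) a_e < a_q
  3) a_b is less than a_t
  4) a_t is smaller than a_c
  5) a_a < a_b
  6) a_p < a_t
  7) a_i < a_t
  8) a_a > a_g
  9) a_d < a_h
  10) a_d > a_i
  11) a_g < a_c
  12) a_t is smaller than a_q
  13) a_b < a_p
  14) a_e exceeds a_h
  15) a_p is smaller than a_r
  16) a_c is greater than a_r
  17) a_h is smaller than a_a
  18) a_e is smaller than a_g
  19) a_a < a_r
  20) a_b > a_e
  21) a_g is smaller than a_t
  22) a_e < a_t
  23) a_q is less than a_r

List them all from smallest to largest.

Each adjacent pair is fixed by a given relation: a_i < a_d; a_d < a_h; a_h < a_e; a_e < a_g; a_g < a_a; a_a < a_b; a_b < a_p; a_p < a_t; a_t < a_q; a_q < a_r; a_r < a_c. Chaining them end to end gives the full order.

a_i < a_d < a_h < a_e < a_g < a_a < a_b < a_p < a_t < a_q < a_r < a_c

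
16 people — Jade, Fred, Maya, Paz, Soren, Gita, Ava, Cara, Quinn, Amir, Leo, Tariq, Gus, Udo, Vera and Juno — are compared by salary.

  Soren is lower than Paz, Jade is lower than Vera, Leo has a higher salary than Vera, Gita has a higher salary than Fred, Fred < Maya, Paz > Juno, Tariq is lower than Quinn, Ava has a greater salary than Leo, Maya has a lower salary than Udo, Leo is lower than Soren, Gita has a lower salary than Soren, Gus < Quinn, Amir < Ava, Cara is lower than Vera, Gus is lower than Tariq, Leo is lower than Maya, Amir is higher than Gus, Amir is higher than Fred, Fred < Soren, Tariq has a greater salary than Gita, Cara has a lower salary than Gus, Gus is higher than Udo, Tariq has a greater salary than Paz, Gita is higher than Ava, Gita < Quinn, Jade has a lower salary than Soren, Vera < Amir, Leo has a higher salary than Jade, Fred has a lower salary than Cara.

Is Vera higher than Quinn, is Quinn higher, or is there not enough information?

Quinn

Vera < Leo and Leo < Maya give Vera < Maya.
Then Maya < Udo extends the chain to Udo.
Then Udo < Gus extends the chain to Gus.
Then Gus < Amir extends the chain to Amir.
With Amir < Ava: Vera < Leo < Maya < Udo < Gus < Amir < Ava.
With Ava < Gita: Vera < Leo < Maya < Udo < Gus < Amir < Ava < Gita.
With Gita < Soren: Vera < Leo < Maya < Udo < Gus < Amir < Ava < Gita < Soren.
With Soren < Paz: Vera < Leo < Maya < Udo < Gus < Amir < Ava < Gita < Soren < Paz.
With Paz < Tariq: Vera < Leo < Maya < Udo < Gus < Amir < Ava < Gita < Soren < Paz < Tariq.
With Tariq < Quinn: Vera < Leo < Maya < Udo < Gus < Amir < Ava < Gita < Soren < Paz < Tariq < Quinn.
So Quinn is higher.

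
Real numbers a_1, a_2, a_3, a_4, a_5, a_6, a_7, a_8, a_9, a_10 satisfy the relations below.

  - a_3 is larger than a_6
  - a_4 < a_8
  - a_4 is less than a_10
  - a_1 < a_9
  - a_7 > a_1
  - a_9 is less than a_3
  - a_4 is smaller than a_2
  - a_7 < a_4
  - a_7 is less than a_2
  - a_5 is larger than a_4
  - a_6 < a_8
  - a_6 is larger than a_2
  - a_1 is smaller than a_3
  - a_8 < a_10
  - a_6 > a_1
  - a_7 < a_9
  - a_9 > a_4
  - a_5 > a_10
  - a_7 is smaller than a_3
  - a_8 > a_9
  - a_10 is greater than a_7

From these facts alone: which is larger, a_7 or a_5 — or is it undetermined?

a_5

Following the relations from a_7: a_7 < a_4 < a_2 < a_6 < a_8 < a_10 < a_5.
So a_5 is larger.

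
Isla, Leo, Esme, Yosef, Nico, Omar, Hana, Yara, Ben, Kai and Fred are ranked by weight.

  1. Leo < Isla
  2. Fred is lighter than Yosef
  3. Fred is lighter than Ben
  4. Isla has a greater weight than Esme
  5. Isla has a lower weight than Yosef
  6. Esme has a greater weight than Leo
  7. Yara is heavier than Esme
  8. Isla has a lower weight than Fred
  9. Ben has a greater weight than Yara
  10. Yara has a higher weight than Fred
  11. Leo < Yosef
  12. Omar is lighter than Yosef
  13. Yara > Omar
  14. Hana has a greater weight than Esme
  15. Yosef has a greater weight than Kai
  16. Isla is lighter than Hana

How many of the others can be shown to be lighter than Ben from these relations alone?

From Ben the given relations immediately reach Fred, Yara.
From those, Omar, Esme, Isla — 5 in total.
From those, Leo — 6 in total.
Nothing else is reachable below Ben; 6 in all.

6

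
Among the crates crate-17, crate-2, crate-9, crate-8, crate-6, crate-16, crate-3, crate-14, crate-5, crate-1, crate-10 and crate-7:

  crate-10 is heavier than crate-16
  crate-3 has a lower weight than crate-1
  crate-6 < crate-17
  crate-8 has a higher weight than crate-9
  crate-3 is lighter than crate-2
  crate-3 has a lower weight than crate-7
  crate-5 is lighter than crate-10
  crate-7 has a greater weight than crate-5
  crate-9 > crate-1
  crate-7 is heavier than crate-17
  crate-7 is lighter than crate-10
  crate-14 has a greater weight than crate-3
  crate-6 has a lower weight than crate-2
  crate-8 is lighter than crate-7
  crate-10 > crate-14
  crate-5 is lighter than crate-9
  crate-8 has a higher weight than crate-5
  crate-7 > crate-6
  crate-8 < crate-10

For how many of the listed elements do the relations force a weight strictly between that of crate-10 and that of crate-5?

Chaining upward from crate-5 reaches: crate-9, crate-8, crate-7.
Chaining downward from crate-10 reaches: crate-3, crate-6, crate-17, crate-1, crate-14, crate-9, crate-8, crate-7, crate-16.
Strictly between crate-5 and crate-10 are those in both lists: crate-9, crate-8, crate-7 — 3 elements.

3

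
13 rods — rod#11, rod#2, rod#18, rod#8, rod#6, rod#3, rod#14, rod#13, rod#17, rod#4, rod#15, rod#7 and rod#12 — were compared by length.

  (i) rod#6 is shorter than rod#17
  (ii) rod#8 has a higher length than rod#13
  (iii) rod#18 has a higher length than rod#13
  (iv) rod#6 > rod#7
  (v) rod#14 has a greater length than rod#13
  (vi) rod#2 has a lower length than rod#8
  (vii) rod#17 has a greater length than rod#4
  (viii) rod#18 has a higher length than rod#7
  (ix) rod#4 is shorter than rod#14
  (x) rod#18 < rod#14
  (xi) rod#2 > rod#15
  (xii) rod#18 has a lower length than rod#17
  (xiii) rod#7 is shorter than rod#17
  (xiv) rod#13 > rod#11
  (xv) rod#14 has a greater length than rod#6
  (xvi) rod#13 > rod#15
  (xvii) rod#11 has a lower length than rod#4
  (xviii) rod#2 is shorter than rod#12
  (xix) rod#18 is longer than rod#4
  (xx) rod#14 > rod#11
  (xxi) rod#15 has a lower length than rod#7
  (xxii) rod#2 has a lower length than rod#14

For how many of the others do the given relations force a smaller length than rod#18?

From rod#18 the given relations immediately reach rod#13, rod#4, rod#7.
From those, rod#11, rod#15 — 5 in total.
Nothing else is reachable below rod#18; 5 in all.

5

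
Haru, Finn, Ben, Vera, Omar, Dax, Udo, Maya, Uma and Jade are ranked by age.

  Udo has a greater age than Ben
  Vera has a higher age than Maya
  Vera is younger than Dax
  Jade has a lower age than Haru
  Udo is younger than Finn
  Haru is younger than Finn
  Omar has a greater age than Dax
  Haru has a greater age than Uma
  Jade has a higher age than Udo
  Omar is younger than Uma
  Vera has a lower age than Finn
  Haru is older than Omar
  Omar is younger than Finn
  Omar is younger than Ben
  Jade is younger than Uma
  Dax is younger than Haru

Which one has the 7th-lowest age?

Chaining the given pairs: Maya < Vera < Dax < Omar < Ben < Udo < Jade < Uma < Haru < Finn.
The 7th smallest is Jade.

Jade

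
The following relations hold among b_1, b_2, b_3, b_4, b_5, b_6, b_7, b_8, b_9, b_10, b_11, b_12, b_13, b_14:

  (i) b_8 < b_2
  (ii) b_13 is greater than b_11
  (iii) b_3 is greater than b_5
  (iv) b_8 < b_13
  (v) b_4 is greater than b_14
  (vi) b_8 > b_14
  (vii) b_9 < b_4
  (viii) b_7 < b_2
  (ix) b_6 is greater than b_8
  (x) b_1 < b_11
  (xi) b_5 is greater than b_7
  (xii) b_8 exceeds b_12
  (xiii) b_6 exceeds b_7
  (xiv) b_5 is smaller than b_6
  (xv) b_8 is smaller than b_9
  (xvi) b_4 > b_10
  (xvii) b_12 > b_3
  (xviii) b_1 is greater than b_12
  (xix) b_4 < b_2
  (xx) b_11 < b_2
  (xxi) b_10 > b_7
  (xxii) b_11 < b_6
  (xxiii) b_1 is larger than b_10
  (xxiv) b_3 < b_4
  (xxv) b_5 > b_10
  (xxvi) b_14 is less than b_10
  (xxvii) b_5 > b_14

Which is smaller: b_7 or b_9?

b_7

b_7 < b_10 and b_10 < b_5 give b_7 < b_5.
With b_5 < b_3: b_7 < b_10 < b_5 < b_3.
With b_3 < b_12: b_7 < b_10 < b_5 < b_3 < b_12.
With b_12 < b_8: b_7 < b_10 < b_5 < b_3 < b_12 < b_8.
Then b_8 < b_9 extends the chain to b_9.
So b_7 < b_9; b_7 is the smaller of the two.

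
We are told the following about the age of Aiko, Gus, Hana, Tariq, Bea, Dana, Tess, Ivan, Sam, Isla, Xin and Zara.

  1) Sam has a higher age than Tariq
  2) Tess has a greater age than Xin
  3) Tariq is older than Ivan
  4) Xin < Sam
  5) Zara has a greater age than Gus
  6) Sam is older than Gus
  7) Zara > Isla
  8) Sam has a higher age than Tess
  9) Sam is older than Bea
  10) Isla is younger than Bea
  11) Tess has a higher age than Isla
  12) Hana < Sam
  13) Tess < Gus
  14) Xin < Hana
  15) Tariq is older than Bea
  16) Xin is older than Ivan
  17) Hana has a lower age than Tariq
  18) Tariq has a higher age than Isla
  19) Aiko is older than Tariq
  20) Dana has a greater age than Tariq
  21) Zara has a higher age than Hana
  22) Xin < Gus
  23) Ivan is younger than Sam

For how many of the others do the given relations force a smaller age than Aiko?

6

From Aiko the given relations immediately reach Tariq.
From those, Ivan, Isla, Bea, Hana — 5 in total.
From those, Xin — 6 in total.
No other element is forced below Aiko by the given relations, so the count is 6.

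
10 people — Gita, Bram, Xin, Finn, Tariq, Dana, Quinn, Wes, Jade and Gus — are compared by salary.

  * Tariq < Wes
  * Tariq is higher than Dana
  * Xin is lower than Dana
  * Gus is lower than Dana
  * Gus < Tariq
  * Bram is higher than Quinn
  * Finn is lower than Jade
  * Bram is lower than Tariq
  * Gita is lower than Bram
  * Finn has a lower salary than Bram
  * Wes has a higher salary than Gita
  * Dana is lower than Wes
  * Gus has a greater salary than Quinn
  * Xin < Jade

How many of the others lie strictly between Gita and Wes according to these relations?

2

The relations place Gita below Wes. An element lies strictly between them when it is forced above Gita and also forced below Wes.
Above Gita: {Bram, Tariq}. Below Wes: {Xin, Finn, Quinn, Gus, Bram, Dana, Tariq}.
Intersection: {Bram, Tariq} — 2.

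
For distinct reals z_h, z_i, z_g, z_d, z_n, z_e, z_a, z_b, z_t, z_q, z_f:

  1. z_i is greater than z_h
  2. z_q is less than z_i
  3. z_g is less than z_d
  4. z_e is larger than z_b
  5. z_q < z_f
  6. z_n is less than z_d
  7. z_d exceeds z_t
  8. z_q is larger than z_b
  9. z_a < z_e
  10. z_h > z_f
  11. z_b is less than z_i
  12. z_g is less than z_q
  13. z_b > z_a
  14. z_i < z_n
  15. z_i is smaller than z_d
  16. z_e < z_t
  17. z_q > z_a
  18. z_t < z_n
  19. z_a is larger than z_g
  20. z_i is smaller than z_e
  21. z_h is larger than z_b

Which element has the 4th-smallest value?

z_q

Piecing the relations together gives one ordering: z_g < z_a < z_b < z_q < z_f < z_h < z_i < z_e < z_t < z_n < z_d.
The 4th smallest is z_q.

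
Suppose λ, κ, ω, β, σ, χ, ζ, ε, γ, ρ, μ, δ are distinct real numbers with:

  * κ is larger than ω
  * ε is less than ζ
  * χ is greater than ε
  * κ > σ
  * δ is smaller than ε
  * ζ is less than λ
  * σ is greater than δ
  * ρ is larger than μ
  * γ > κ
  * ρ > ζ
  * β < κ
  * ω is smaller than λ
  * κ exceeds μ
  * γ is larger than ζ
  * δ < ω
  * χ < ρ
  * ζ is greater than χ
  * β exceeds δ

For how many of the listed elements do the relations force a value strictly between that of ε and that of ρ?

The relations place ε below ρ. An element lies strictly between them when it is forced above ε and also forced below ρ.
Above ε: {χ, ζ, λ, γ}. Below ρ: {δ, χ, μ, ζ}.
Intersection: {χ, ζ} — 2.

2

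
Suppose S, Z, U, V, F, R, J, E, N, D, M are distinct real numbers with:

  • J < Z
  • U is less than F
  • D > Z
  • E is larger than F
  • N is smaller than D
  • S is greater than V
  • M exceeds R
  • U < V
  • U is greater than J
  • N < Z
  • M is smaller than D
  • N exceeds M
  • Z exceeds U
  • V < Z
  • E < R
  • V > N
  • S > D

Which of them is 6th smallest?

M

Chaining the given pairs: J < U < F < E < R < M < N < V < Z < D < S.
The 6th smallest is M.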